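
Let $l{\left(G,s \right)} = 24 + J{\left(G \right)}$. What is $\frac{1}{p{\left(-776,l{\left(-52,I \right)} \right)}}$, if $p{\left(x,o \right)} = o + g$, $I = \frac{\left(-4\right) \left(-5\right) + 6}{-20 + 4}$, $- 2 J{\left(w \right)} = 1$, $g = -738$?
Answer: $- \frac{2}{1429} \approx -0.0013996$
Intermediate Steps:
$J{\left(w \right)} = - \frac{1}{2}$ ($J{\left(w \right)} = \left(- \frac{1}{2}\right) 1 = - \frac{1}{2}$)
$I = - \frac{13}{8}$ ($I = \frac{20 + 6}{-16} = 26 \left(- \frac{1}{16}\right) = - \frac{13}{8} \approx -1.625$)
$l{\left(G,s \right)} = \frac{47}{2}$ ($l{\left(G,s \right)} = 24 - \frac{1}{2} = \frac{47}{2}$)
$p{\left(x,o \right)} = -738 + o$ ($p{\left(x,o \right)} = o - 738 = -738 + o$)
$\frac{1}{p{\left(-776,l{\left(-52,I \right)} \right)}} = \frac{1}{-738 + \frac{47}{2}} = \frac{1}{- \frac{1429}{2}} = - \frac{2}{1429}$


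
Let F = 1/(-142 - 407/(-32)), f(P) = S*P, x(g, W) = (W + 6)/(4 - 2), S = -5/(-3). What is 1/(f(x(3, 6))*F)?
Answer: -4137/320 ≈ -12.928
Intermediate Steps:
S = 5/3 (S = -5*(-⅓) = 5/3 ≈ 1.6667)
x(g, W) = 3 + W/2 (x(g, W) = (6 + W)/2 = (6 + W)*(½) = 3 + W/2)
f(P) = 5*P/3
F = -32/4137 (F = 1/(-142 - 407*(-1/32)) = 1/(-142 + 407/32) = 1/(-4137/32) = -32/4137 ≈ -0.0077351)
1/(f(x(3, 6))*F) = 1/((5*(3 + (½)*6)/3)*(-32/4137)) = 1/((5*(3 + 3)/3)*(-32/4137)) = 1/(((5/3)*6)*(-32/4137)) = 1/(10*(-32/4137)) = 1/(-320/4137) = -4137/320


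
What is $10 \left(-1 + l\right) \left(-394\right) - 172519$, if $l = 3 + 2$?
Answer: $-188279$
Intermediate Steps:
$l = 5$
$10 \left(-1 + l\right) \left(-394\right) - 172519 = 10 \left(-1 + 5\right) \left(-394\right) - 172519 = 10 \cdot 4 \left(-394\right) - 172519 = 40 \left(-394\right) - 172519 = -15760 - 172519 = -188279$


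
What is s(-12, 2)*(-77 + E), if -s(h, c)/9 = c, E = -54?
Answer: 2358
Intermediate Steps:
s(h, c) = -9*c
s(-12, 2)*(-77 + E) = (-9*2)*(-77 - 54) = -18*(-131) = 2358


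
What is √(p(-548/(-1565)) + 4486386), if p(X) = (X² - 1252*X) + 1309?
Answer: √10990301346439/1565 ≈ 2118.3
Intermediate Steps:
p(X) = 1309 + X² - 1252*X
√(p(-548/(-1565)) + 4486386) = √((1309 + (-548/(-1565))² - (-686096)/(-1565)) + 4486386) = √((1309 + (-548*(-1/1565))² - (-686096)*(-1)/1565) + 4486386) = √((1309 + (548/1565)² - 1252*548/1565) + 4486386) = √((1309 + 300304/2449225 - 2192/5) + 4486386) = √(2132595589/2449225 + 4486386) = √(10990301346439/2449225) = √10990301346439/1565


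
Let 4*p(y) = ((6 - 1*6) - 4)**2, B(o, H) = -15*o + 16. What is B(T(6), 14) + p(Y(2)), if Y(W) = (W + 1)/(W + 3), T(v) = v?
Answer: -70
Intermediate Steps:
B(o, H) = 16 - 15*o
Y(W) = (1 + W)/(3 + W)
p(y) = 4 (p(y) = ((6 - 1*6) - 4)**2/4 = ((6 - 6) - 4)**2/4 = (0 - 4)**2/4 = (1/4)*(-4)**2 = (1/4)*16 = 4)
B(T(6), 14) + p(Y(2)) = (16 - 15*6) + 4 = (16 - 90) + 4 = -74 + 4 = -70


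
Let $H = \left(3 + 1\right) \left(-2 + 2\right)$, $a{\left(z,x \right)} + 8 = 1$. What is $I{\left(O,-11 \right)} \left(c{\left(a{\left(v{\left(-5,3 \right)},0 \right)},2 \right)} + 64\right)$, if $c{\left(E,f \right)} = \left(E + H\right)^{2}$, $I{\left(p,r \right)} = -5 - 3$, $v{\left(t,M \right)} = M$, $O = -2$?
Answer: $-904$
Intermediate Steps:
$a{\left(z,x \right)} = -7$ ($a{\left(z,x \right)} = -8 + 1 = -7$)
$H = 0$ ($H = 4 \cdot 0 = 0$)
$I{\left(p,r \right)} = -8$ ($I{\left(p,r \right)} = -5 - 3 = -8$)
$c{\left(E,f \right)} = E^{2}$ ($c{\left(E,f \right)} = \left(E + 0\right)^{2} = E^{2}$)
$I{\left(O,-11 \right)} \left(c{\left(a{\left(v{\left(-5,3 \right)},0 \right)},2 \right)} + 64\right) = - 8 \left(\left(-7\right)^{2} + 64\right) = - 8 \left(49 + 64\right) = \left(-8\right) 113 = -904$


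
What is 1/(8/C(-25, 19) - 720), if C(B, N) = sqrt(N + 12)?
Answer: -1395/1004396 - sqrt(31)/2008792 ≈ -0.0013917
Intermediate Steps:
C(B, N) = sqrt(12 + N)
1/(8/C(-25, 19) - 720) = 1/(8/(sqrt(12 + 19)) - 720) = 1/(8/(sqrt(31)) - 720) = 1/(8*(sqrt(31)/31) - 720) = 1/(8*sqrt(31)/31 - 720) = 1/(-720 + 8*sqrt(31)/31)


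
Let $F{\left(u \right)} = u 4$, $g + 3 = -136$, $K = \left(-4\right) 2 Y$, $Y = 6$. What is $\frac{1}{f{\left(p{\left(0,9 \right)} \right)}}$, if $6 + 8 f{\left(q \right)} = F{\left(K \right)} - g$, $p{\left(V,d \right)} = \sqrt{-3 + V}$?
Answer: $- \frac{8}{59} \approx -0.13559$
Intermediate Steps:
$K = -48$ ($K = \left(-4\right) 2 \cdot 6 = \left(-8\right) 6 = -48$)
$g = -139$ ($g = -3 - 136 = -139$)
$F{\left(u \right)} = 4 u$
$f{\left(q \right)} = - \frac{59}{8}$ ($f{\left(q \right)} = - \frac{3}{4} + \frac{4 \left(-48\right) - -139}{8} = - \frac{3}{4} + \frac{-192 + 139}{8} = - \frac{3}{4} + \frac{1}{8} \left(-53\right) = - \frac{3}{4} - \frac{53}{8} = - \frac{59}{8}$)
$\frac{1}{f{\left(p{\left(0,9 \right)} \right)}} = \frac{1}{- \frac{59}{8}} = - \frac{8}{59}$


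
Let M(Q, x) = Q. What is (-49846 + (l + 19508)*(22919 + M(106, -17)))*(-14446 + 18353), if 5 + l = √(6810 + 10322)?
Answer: 1754269290203 + 179917350*√4283 ≈ 1.7660e+12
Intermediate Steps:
l = -5 + 2*√4283 (l = -5 + √(6810 + 10322) = -5 + √17132 = -5 + 2*√4283 ≈ 125.89)
(-49846 + (l + 19508)*(22919 + M(106, -17)))*(-14446 + 18353) = (-49846 + ((-5 + 2*√4283) + 19508)*(22919 + 106))*(-14446 + 18353) = (-49846 + (19503 + 2*√4283)*23025)*3907 = (-49846 + (449056575 + 46050*√4283))*3907 = (449006729 + 46050*√4283)*3907 = 1754269290203 + 179917350*√4283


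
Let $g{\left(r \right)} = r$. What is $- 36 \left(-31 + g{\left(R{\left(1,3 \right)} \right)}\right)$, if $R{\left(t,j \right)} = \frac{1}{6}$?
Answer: $1110$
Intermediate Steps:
$R{\left(t,j \right)} = \frac{1}{6}$
$- 36 \left(-31 + g{\left(R{\left(1,3 \right)} \right)}\right) = - 36 \left(-31 + \frac{1}{6}\right) = \left(-36\right) \left(- \frac{185}{6}\right) = 1110$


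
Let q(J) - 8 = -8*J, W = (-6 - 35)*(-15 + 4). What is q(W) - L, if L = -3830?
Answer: 230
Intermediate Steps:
W = 451 (W = -41*(-11) = 451)
q(J) = 8 - 8*J
q(W) - L = (8 - 8*451) - 1*(-3830) = (8 - 3608) + 3830 = -3600 + 3830 = 230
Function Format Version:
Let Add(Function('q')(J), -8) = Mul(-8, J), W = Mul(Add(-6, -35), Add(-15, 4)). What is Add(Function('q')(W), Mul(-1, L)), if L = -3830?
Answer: 230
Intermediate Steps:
W = 451 (W = Mul(-41, -11) = 451)
Function('q')(J) = Add(8, Mul(-8, J))
Add(Function('q')(W), Mul(-1, L)) = Add(Add(8, Mul(-8, 451)), Mul(-1, -3830)) = Add(Add(8, -3608), 3830) = Add(-3600, 3830) = 230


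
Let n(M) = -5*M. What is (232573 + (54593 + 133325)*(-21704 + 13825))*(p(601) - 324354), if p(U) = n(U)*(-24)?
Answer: 373400491311666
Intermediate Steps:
p(U) = 120*U (p(U) = -5*U*(-24) = 120*U)
(232573 + (54593 + 133325)*(-21704 + 13825))*(p(601) - 324354) = (232573 + (54593 + 133325)*(-21704 + 13825))*(120*601 - 324354) = (232573 + 187918*(-7879))*(72120 - 324354) = (232573 - 1480605922)*(-252234) = -1480373349*(-252234) = 373400491311666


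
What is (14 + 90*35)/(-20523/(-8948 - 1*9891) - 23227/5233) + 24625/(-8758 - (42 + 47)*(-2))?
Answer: -24403777248679/25753774332 ≈ -947.58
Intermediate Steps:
(14 + 90*35)/(-20523/(-8948 - 1*9891) - 23227/5233) + 24625/(-8758 - (42 + 47)*(-2)) = (14 + 3150)/(-20523/(-8948 - 9891) - 23227*1/5233) + 24625/(-8758 - 89*(-2)) = 3164/(-20523/(-18839) - 23227/5233) + 24625/(-8758 - 1*(-178)) = 3164/(-20523*(-1/18839) - 23227/5233) + 24625/(-8758 + 178) = 3164/(20523/18839 - 23227/5233) + 24625/(-8580) = 3164/(-330176594/98584487) + 24625*(-1/8580) = 3164*(-98584487/330176594) - 4925/1716 = -155960658434/165088297 - 4925/1716 = -24403777248679/25753774332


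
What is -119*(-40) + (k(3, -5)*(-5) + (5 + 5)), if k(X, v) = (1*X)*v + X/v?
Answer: 4848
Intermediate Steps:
k(X, v) = X*v + X/v
-119*(-40) + (k(3, -5)*(-5) + (5 + 5)) = -119*(-40) + ((3*(-5) + 3/(-5))*(-5) + (5 + 5)) = 4760 + ((-15 + 3*(-1/5))*(-5) + 10) = 4760 + ((-15 - 3/5)*(-5) + 10) = 4760 + (-78/5*(-5) + 10) = 4760 + (78 + 10) = 4760 + 88 = 4848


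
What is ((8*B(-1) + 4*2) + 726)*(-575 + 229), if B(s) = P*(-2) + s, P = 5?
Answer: -223516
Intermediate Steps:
B(s) = -10 + s (B(s) = 5*(-2) + s = -10 + s)
((8*B(-1) + 4*2) + 726)*(-575 + 229) = ((8*(-10 - 1) + 4*2) + 726)*(-575 + 229) = ((8*(-11) + 8) + 726)*(-346) = ((-88 + 8) + 726)*(-346) = (-80 + 726)*(-346) = 646*(-346) = -223516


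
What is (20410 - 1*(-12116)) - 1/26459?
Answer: 860605433/26459 ≈ 32526.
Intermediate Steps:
(20410 - 1*(-12116)) - 1/26459 = (20410 + 12116) - 1*1/26459 = 32526 - 1/26459 = 860605433/26459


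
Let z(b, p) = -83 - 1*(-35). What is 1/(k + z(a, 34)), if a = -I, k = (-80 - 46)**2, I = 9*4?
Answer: 1/15828 ≈ 6.3179e-5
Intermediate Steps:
I = 36
k = 15876 (k = (-126)**2 = 15876)
a = -36 (a = -1*36 = -36)
z(b, p) = -48 (z(b, p) = -83 + 35 = -48)
1/(k + z(a, 34)) = 1/(15876 - 48) = 1/15828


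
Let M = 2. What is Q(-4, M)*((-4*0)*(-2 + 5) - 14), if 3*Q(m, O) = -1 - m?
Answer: -14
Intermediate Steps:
Q(m, O) = -⅓ - m/3 (Q(m, O) = (-1 - m)/3 = -⅓ - m/3)
Q(-4, M)*((-4*0)*(-2 + 5) - 14) = (-⅓ - ⅓*(-4))*((-4*0)*(-2 + 5) - 14) = (-⅓ + 4/3)*(0*3 - 14) = 1*(0 - 14) = 1*(-14) = -14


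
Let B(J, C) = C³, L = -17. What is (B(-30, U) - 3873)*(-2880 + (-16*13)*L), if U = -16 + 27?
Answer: -1667552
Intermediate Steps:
U = 11
(B(-30, U) - 3873)*(-2880 + (-16*13)*L) = (11³ - 3873)*(-2880 - 16*13*(-17)) = (1331 - 3873)*(-2880 - 208*(-17)) = -2542*(-2880 + 3536) = -2542*656 = -1667552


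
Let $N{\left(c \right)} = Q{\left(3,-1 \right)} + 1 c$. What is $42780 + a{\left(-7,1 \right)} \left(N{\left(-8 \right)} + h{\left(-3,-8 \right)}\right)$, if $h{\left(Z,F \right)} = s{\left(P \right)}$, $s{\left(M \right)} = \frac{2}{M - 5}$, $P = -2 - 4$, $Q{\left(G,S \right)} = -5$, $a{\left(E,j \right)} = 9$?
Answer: $\frac{469275}{11} \approx 42661.0$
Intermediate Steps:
$P = -6$
$N{\left(c \right)} = -5 + c$ ($N{\left(c \right)} = -5 + 1 c = -5 + c$)
$s{\left(M \right)} = \frac{2}{-5 + M}$ ($s{\left(M \right)} = \frac{2}{M - 5} = \frac{2}{-5 + M}$)
$h{\left(Z,F \right)} = - \frac{2}{11}$ ($h{\left(Z,F \right)} = \frac{2}{-5 - 6} = \frac{2}{-11} = 2 \left(- \frac{1}{11}\right) = - \frac{2}{11}$)
$42780 + a{\left(-7,1 \right)} \left(N{\left(-8 \right)} + h{\left(-3,-8 \right)}\right) = 42780 + 9 \left(\left(-5 - 8\right) - \frac{2}{11}\right) = 42780 + 9 \left(-13 - \frac{2}{11}\right) = 42780 + 9 \left(- \frac{145}{11}\right) = 42780 - \frac{1305}{11} = \frac{469275}{11}$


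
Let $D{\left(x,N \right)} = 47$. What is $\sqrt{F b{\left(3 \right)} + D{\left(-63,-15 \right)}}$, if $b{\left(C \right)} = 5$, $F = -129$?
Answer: $i \sqrt{598} \approx 24.454 i$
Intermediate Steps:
$\sqrt{F b{\left(3 \right)} + D{\left(-63,-15 \right)}} = \sqrt{\left(-129\right) 5 + 47} = \sqrt{-645 + 47} = \sqrt{-598} = i \sqrt{598}$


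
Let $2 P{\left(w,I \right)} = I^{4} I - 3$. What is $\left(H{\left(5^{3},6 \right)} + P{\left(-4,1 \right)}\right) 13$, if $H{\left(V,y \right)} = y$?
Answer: $65$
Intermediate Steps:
$P{\left(w,I \right)} = - \frac{3}{2} + \frac{I^{5}}{2}$ ($P{\left(w,I \right)} = \frac{I^{4} I - 3}{2} = \frac{I^{5} - 3}{2} = \frac{-3 + I^{5}}{2} = - \frac{3}{2} + \frac{I^{5}}{2}$)
$\left(H{\left(5^{3},6 \right)} + P{\left(-4,1 \right)}\right) 13 = \left(6 - \left(\frac{3}{2} - \frac{1^{5}}{2}\right)\right) 13 = \left(6 + \left(- \frac{3}{2} + \frac{1}{2} \cdot 1\right)\right) 13 = \left(6 + \left(- \frac{3}{2} + \frac{1}{2}\right)\right) 13 = \left(6 - 1\right) 13 = 5 \cdot 13 = 65$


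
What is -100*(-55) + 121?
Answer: 5621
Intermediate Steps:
-100*(-55) + 121 = 5500 + 121 = 5621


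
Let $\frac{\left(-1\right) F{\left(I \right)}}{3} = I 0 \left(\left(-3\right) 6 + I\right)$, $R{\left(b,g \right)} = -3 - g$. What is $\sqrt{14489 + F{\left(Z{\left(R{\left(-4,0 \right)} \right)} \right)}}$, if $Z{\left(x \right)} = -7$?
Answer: $\sqrt{14489} \approx 120.37$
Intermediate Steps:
$F{\left(I \right)} = 0$ ($F{\left(I \right)} = - 3 I 0 \left(\left(-3\right) 6 + I\right) = - 3 \cdot 0 \left(-18 + I\right) = \left(-3\right) 0 = 0$)
$\sqrt{14489 + F{\left(Z{\left(R{\left(-4,0 \right)} \right)} \right)}} = \sqrt{14489 + 0} = \sqrt{14489}$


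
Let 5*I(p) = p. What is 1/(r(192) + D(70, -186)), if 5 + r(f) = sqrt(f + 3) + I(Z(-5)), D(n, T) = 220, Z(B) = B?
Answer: 214/45601 - sqrt(195)/45601 ≈ 0.0043867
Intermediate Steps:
I(p) = p/5
r(f) = -6 + sqrt(3 + f) (r(f) = -5 + (sqrt(f + 3) + (1/5)*(-5)) = -5 + (sqrt(3 + f) - 1) = -5 + (-1 + sqrt(3 + f)) = -6 + sqrt(3 + f))
1/(r(192) + D(70, -186)) = 1/((-6 + sqrt(3 + 192)) + 220) = 1/((-6 + sqrt(195)) + 220) = 1/(214 + sqrt(195))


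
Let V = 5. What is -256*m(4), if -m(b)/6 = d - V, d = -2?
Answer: -10752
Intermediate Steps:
m(b) = 42 (m(b) = -6*(-2 - 1*5) = -6*(-2 - 5) = -6*(-7) = 42)
-256*m(4) = -256*42 = -10752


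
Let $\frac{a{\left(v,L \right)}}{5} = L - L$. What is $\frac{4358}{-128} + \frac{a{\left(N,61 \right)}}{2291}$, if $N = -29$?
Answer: $- \frac{2179}{64} \approx -34.047$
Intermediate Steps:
$a{\left(v,L \right)} = 0$ ($a{\left(v,L \right)} = 5 \left(L - L\right) = 5 \cdot 0 = 0$)
$\frac{4358}{-128} + \frac{a{\left(N,61 \right)}}{2291} = \frac{4358}{-128} + \frac{0}{2291} = 4358 \left(- \frac{1}{128}\right) + 0 \cdot \frac{1}{2291} = - \frac{2179}{64} + 0 = - \frac{2179}{64}$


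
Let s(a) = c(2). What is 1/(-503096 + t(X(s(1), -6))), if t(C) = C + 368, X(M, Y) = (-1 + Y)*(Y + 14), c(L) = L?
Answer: -1/502784 ≈ -1.9889e-6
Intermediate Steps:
s(a) = 2
X(M, Y) = (-1 + Y)*(14 + Y)
t(C) = 368 + C
1/(-503096 + t(X(s(1), -6))) = 1/(-503096 + (368 + (-14 + (-6)² + 13*(-6)))) = 1/(-503096 + (368 + (-14 + 36 - 78))) = 1/(-503096 + (368 - 56)) = 1/(-503096 + 312) = 1/(-502784) = -1/502784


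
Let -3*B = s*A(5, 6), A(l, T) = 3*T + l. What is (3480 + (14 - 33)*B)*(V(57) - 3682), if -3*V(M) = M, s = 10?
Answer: -54811810/3 ≈ -1.8271e+7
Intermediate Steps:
A(l, T) = l + 3*T
V(M) = -M/3
B = -230/3 (B = -10*(5 + 3*6)/3 = -10*(5 + 18)/3 = -10*23/3 = -⅓*230 = -230/3 ≈ -76.667)
(3480 + (14 - 33)*B)*(V(57) - 3682) = (3480 + (14 - 33)*(-230/3))*(-⅓*57 - 3682) = (3480 - 19*(-230/3))*(-19 - 3682) = (3480 + 4370/3)*(-3701) = (14810/3)*(-3701) = -54811810/3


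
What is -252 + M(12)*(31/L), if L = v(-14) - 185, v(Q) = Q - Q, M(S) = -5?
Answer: -9293/37 ≈ -251.16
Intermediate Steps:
v(Q) = 0
L = -185 (L = 0 - 185 = -185)
-252 + M(12)*(31/L) = -252 - 155/(-185) = -252 - 155*(-1)/185 = -252 - 5*(-31/185) = -252 + 31/37 = -9293/37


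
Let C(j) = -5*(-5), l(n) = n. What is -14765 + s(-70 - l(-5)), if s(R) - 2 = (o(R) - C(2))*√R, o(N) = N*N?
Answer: -14763 + 4200*I*√65 ≈ -14763.0 + 33862.0*I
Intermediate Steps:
o(N) = N²
C(j) = 25
s(R) = 2 + √R*(-25 + R²) (s(R) = 2 + (R² - 1*25)*√R = 2 + (R² - 25)*√R = 2 + (-25 + R²)*√R = 2 + √R*(-25 + R²))
-14765 + s(-70 - l(-5)) = -14765 + (2 + (-70 - 1*(-5))^(5/2) - 25*√(-70 - 1*(-5))) = -14765 + (2 + (-70 + 5)^(5/2) - 25*√(-70 + 5)) = -14765 + (2 + (-65)^(5/2) - 25*I*√65) = -14765 + (2 + 4225*I*√65 - 25*I*√65) = -14765 + (2 + 4200*I*√65) = -14763 + 4200*I*√65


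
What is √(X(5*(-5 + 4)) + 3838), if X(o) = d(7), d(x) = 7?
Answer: √3845 ≈ 62.008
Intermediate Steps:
X(o) = 7
√(X(5*(-5 + 4)) + 3838) = √(7 + 3838) = √3845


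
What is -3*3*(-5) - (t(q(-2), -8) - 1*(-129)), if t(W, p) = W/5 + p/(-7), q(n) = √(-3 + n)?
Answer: -596/7 - I*√5/5 ≈ -85.143 - 0.44721*I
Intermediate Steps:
t(W, p) = -p/7 + W/5 (t(W, p) = W*(⅕) + p*(-⅐) = W/5 - p/7 = -p/7 + W/5)
-3*3*(-5) - (t(q(-2), -8) - 1*(-129)) = -3*3*(-5) - ((-⅐*(-8) + √(-3 - 2)/5) - 1*(-129)) = -9*(-5) - ((8/7 + √(-5)/5) + 129) = 45 - ((8/7 + (I*√5)/5) + 129) = 45 - ((8/7 + I*√5/5) + 129) = 45 - (911/7 + I*√5/5) = 45 + (-911/7 - I*√5/5) = -596/7 - I*√5/5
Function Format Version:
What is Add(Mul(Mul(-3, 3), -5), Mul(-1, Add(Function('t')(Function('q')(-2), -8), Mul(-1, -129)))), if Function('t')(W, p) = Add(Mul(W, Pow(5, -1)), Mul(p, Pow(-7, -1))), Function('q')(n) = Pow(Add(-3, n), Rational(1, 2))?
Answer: Add(Rational(-596, 7), Mul(Rational(-1, 5), I, Pow(5, Rational(1, 2)))) ≈ Add(-85.143, Mul(-0.44721, I))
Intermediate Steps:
Function('t')(W, p) = Add(Mul(Rational(-1, 7), p), Mul(Rational(1, 5), W)) (Function('t')(W, p) = Add(Mul(W, Rational(1, 5)), Mul(p, Rational(-1, 7))) = Add(Mul(Rational(1, 5), W), Mul(Rational(-1, 7), p)) = Add(Mul(Rational(-1, 7), p), Mul(Rational(1, 5), W)))
Add(Mul(Mul(-3, 3), -5), Mul(-1, Add(Function('t')(Function('q')(-2), -8), Mul(-1, -129)))) = Add(Mul(Mul(-3, 3), -5), Mul(-1, Add(Add(Mul(Rational(-1, 7), -8), Mul(Rational(1, 5), Pow(Add(-3, -2), Rational(1, 2)))), Mul(-1, -129)))) = Add(Mul(-9, -5), Mul(-1, Add(Add(Rational(8, 7), Mul(Rational(1, 5), Pow(-5, Rational(1, 2)))), 129))) = Add(45, Mul(-1, Add(Add(Rational(8, 7), Mul(Rational(1, 5), Mul(I, Pow(5, Rational(1, 2))))), 129))) = Add(45, Mul(-1, Add(Add(Rational(8, 7), Mul(Rational(1, 5), I, Pow(5, Rational(1, 2)))), 129))) = Add(45, Mul(-1, Add(Rational(911, 7), Mul(Rational(1, 5), I, Pow(5, Rational(1, 2)))))) = Add(45, Add(Rational(-911, 7), Mul(Rational(-1, 5), I, Pow(5, Rational(1, 2))))) = Add(Rational(-596, 7), Mul(Rational(-1, 5), I, Pow(5, Rational(1, 2))))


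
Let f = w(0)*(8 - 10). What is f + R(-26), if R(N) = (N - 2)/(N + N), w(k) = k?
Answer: 7/13 ≈ 0.53846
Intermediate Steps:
R(N) = (-2 + N)/(2*N) (R(N) = (-2 + N)/((2*N)) = (-2 + N)*(1/(2*N)) = (-2 + N)/(2*N))
f = 0 (f = 0*(8 - 10) = 0*(-2) = 0)
f + R(-26) = 0 + (½)*(-2 - 26)/(-26) = 0 + (½)*(-1/26)*(-28) = 0 + 7/13 = 7/13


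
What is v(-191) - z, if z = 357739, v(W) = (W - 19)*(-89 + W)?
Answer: -298939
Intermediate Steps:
v(W) = (-89 + W)*(-19 + W) (v(W) = (-19 + W)*(-89 + W) = (-89 + W)*(-19 + W))
v(-191) - z = (1691 + (-191)² - 108*(-191)) - 1*357739 = (1691 + 36481 + 20628) - 357739 = 58800 - 357739 = -298939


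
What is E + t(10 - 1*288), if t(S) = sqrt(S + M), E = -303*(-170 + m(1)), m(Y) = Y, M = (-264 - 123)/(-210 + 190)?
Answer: 51207 + I*sqrt(25865)/10 ≈ 51207.0 + 16.083*I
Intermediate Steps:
M = 387/20 (M = -387/(-20) = -387*(-1/20) = 387/20 ≈ 19.350)
E = 51207 (E = -303*(-170 + 1) = -303*(-169) = 51207)
t(S) = sqrt(387/20 + S) (t(S) = sqrt(S + 387/20) = sqrt(387/20 + S))
E + t(10 - 1*288) = 51207 + sqrt(1935 + 100*(10 - 1*288))/10 = 51207 + sqrt(1935 + 100*(10 - 288))/10 = 51207 + sqrt(1935 + 100*(-278))/10 = 51207 + sqrt(1935 - 27800)/10 = 51207 + sqrt(-25865)/10 = 51207 + (I*sqrt(25865))/10 = 51207 + I*sqrt(25865)/10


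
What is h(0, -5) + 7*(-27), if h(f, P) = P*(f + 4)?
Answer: -209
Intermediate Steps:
h(f, P) = P*(4 + f)
h(0, -5) + 7*(-27) = -5*(4 + 0) + 7*(-27) = -5*4 - 189 = -20 - 189 = -209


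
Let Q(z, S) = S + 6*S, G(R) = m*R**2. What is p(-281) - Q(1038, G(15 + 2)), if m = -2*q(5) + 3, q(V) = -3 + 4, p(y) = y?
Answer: -2304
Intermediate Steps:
q(V) = 1
m = 1 (m = -2*1 + 3 = -2 + 3 = 1)
G(R) = R**2 (G(R) = 1*R**2 = R**2)
Q(z, S) = 7*S
p(-281) - Q(1038, G(15 + 2)) = -281 - 7*(15 + 2)**2 = -281 - 7*17**2 = -281 - 7*289 = -281 - 1*2023 = -281 - 2023 = -2304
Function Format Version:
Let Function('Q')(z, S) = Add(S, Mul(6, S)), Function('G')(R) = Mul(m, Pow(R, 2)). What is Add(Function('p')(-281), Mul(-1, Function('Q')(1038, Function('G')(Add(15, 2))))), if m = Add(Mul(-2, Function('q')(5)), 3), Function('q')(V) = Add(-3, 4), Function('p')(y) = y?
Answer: -2304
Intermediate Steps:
Function('q')(V) = 1
m = 1 (m = Add(Mul(-2, 1), 3) = Add(-2, 3) = 1)
Function('G')(R) = Pow(R, 2) (Function('G')(R) = Mul(1, Pow(R, 2)) = Pow(R, 2))
Function('Q')(z, S) = Mul(7, S)
Add(Function('p')(-281), Mul(-1, Function('Q')(1038, Function('G')(Add(15, 2))))) = Add(-281, Mul(-1, Mul(7, Pow(Add(15, 2), 2)))) = Add(-281, Mul(-1, Mul(7, Pow(17, 2)))) = Add(-281, Mul(-1, Mul(7, 289))) = Add(-281, Mul(-1, 2023)) = Add(-281, -2023) = -2304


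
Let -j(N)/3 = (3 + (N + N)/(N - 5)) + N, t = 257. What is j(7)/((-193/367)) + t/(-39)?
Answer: 680362/7527 ≈ 90.390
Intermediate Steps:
j(N) = -9 - 3*N - 6*N/(-5 + N) (j(N) = -3*((3 + (N + N)/(N - 5)) + N) = -3*((3 + (2*N)/(-5 + N)) + N) = -3*((3 + 2*N/(-5 + N)) + N) = -3*(3 + N + 2*N/(-5 + N)) = -9 - 3*N - 6*N/(-5 + N))
j(7)/((-193/367)) + t/(-39) = (3*(15 - 1*7**2)/(-5 + 7))/((-193/367)) + 257/(-39) = (3*(15 - 1*49)/2)/((-193*1/367)) + 257*(-1/39) = (3*(1/2)*(15 - 49))/(-193/367) - 257/39 = (3*(1/2)*(-34))*(-367/193) - 257/39 = -51*(-367/193) - 257/39 = 18717/193 - 257/39 = 680362/7527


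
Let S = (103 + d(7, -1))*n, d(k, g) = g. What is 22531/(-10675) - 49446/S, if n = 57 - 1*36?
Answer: -4572202/181475 ≈ -25.195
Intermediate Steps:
n = 21 (n = 57 - 36 = 21)
S = 2142 (S = (103 - 1)*21 = 102*21 = 2142)
22531/(-10675) - 49446/S = 22531/(-10675) - 49446/2142 = 22531*(-1/10675) - 49446*1/2142 = -22531/10675 - 2747/119 = -4572202/181475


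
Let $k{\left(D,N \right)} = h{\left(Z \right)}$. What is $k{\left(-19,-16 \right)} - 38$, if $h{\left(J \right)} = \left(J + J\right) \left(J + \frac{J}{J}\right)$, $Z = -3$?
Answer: $-26$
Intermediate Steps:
$h{\left(J \right)} = 2 J \left(1 + J\right)$ ($h{\left(J \right)} = 2 J \left(J + 1\right) = 2 J \left(1 + J\right)$)
$k{\left(D,N \right)} = 12$ ($k{\left(D,N \right)} = 2 \left(-3\right) \left(1 - 3\right) = 2 \left(-3\right) \left(-2\right) = 12$)
$k{\left(-19,-16 \right)} - 38 = 12 - 38 = -26$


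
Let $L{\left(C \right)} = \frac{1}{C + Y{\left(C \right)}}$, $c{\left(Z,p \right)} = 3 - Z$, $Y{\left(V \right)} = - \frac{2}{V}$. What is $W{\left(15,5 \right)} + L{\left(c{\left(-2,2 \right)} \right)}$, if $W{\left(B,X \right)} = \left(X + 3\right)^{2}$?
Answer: $\frac{1477}{23} \approx 64.217$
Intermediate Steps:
$W{\left(B,X \right)} = \left(3 + X\right)^{2}$
$L{\left(C \right)} = \frac{1}{C - \frac{2}{C}}$
$W{\left(15,5 \right)} + L{\left(c{\left(-2,2 \right)} \right)} = \left(3 + 5\right)^{2} + \frac{3 - -2}{-2 + \left(3 - -2\right)^{2}} = 8^{2} + \frac{3 + 2}{-2 + \left(3 + 2\right)^{2}} = 64 + \frac{5}{-2 + 5^{2}} = 64 + \frac{5}{-2 + 25} = 64 + \frac{5}{23} = \frac{1477}{23}$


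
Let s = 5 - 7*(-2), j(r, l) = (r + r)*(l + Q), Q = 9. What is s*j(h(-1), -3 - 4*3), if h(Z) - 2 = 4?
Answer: -1368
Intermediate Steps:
h(Z) = 6 (h(Z) = 2 + 4 = 6)
j(r, l) = 2*r*(9 + l) (j(r, l) = (r + r)*(l + 9) = (2*r)*(9 + l) = 2*r*(9 + l))
s = 19 (s = 5 + 14 = 19)
s*j(h(-1), -3 - 4*3) = 19*(2*6*(9 + (-3 - 4*3))) = 19*(2*6*(9 + (-3 - 12))) = 19*(2*6*(9 - 15)) = 19*(2*6*(-6)) = 19*(-72) = -1368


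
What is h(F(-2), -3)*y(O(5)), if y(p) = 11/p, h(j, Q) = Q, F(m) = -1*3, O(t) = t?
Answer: -33/5 ≈ -6.6000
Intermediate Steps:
F(m) = -3
h(F(-2), -3)*y(O(5)) = -33/5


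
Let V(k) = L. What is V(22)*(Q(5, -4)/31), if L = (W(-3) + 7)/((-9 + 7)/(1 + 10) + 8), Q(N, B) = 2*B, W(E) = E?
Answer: -176/1333 ≈ -0.13203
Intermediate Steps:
L = 22/43 (L = (-3 + 7)/((-9 + 7)/(1 + 10) + 8) = 4/(-2/11 + 8) = 4/(86/11) = 4*(11/86) = 22/43 ≈ 0.51163)
V(k) = 22/43
V(22)*(Q(5, -4)/31) = 22*((2*(-4))/31)/43 = 22*(-8*1/31)/43 = (22/43)*(-8/31) = -176/1333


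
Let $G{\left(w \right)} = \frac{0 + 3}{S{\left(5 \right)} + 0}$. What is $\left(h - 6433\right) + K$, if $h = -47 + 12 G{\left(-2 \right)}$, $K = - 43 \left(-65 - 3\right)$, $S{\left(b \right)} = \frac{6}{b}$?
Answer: $-3526$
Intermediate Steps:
$G{\left(w \right)} = \frac{5}{2}$ ($G{\left(w \right)} = \frac{0 + 3}{\frac{6}{5} + 0} = \frac{3}{6 \cdot \frac{1}{5} + 0} = \frac{3}{\frac{6}{5} + 0} = \frac{3}{\frac{6}{5}} = 3 \cdot \frac{5}{6} = \frac{5}{2}$)
$K = 2924$ ($K = \left(-43\right) \left(-68\right) = 2924$)
$h = -17$ ($h = -47 + 12 \cdot \frac{5}{2} = -47 + 30 = -17$)
$\left(h - 6433\right) + K = \left(-17 - 6433\right) + 2924 = -6450 + 2924 = -3526$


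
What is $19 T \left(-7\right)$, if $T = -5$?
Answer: $665$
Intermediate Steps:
$19 T \left(-7\right) = 19 \left(-5\right) \left(-7\right) = \left(-95\right) \left(-7\right) = 665$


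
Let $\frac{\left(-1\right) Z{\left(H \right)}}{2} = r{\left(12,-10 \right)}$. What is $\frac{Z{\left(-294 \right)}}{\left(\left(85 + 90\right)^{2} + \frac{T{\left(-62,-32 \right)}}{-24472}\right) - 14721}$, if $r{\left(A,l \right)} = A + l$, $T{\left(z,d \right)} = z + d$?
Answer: $- \frac{48944}{194601391} \approx -0.00025151$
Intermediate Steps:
$T{\left(z,d \right)} = d + z$
$Z{\left(H \right)} = -4$ ($Z{\left(H \right)} = - 2 \left(12 - 10\right) = \left(-2\right) 2 = -4$)
$\frac{Z{\left(-294 \right)}}{\left(\left(85 + 90\right)^{2} + \frac{T{\left(-62,-32 \right)}}{-24472}\right) - 14721} = - \frac{4}{\left(\left(85 + 90\right)^{2} + \frac{-32 - 62}{-24472}\right) - 14721} = - \frac{4}{\left(175^{2} - - \frac{47}{12236}\right) - 14721} = - \frac{4}{\left(30625 + \frac{47}{12236}\right) - 14721} = - \frac{4}{\frac{374727547}{12236} - 14721} = - \frac{4}{\frac{194601391}{12236}} = \left(-4\right) \frac{12236}{194601391} = - \frac{48944}{194601391}$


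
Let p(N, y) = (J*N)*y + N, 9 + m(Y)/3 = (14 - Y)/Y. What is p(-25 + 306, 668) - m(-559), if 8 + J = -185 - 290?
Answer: -50680422985/559 ≈ -9.0663e+7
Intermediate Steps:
J = -483 (J = -8 + (-185 - 290) = -8 - 475 = -483)
m(Y) = -27 + 3*(14 - Y)/Y (m(Y) = -27 + 3*((14 - Y)/Y) = -27 + 3*(14 - Y)/Y)
p(N, y) = N - 483*N*y (p(N, y) = (-483*N)*y + N = -483*N*y + N = N - 483*N*y)
p(-25 + 306, 668) - m(-559) = (-25 + 306)*(1 - 483*668) - (-30 + 42/(-559)) = 281*(1 - 322644) - (-30 + 42*(-1/559)) = 281*(-322643) - (-30 - 42/559) = -90662683 - 1*(-16812/559) = -90662683 + 16812/559 = -50680422985/559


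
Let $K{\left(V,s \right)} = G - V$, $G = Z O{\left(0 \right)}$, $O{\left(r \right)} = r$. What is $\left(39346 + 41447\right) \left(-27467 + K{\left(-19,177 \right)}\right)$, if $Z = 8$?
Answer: $-2217606264$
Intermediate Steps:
$G = 0$ ($G = 8 \cdot 0 = 0$)
$K{\left(V,s \right)} = - V$ ($K{\left(V,s \right)} = 0 - V = - V$)
$\left(39346 + 41447\right) \left(-27467 + K{\left(-19,177 \right)}\right) = \left(39346 + 41447\right) \left(-27467 - -19\right) = 80793 \left(-27467 + 19\right) = 80793 \left(-27448\right) = -2217606264$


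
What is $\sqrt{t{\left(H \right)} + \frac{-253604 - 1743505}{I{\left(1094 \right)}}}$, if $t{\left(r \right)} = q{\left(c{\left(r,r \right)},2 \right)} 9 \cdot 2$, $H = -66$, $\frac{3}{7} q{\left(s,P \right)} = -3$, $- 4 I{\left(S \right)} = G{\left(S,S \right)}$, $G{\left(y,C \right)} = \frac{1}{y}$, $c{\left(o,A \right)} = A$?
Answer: $3 \sqrt{971038762} \approx 93485.0$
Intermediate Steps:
$I{\left(S \right)} = - \frac{1}{4 S}$
$q{\left(s,P \right)} = -7$ ($q{\left(s,P \right)} = \frac{7}{3} \left(-3\right) = -7$)
$t{\left(r \right)} = -126$ ($t{\left(r \right)} = \left(-7\right) 9 \cdot 2 = \left(-63\right) 2 = -126$)
$\sqrt{t{\left(H \right)} + \frac{-253604 - 1743505}{I{\left(1094 \right)}}} = \sqrt{-126 + \frac{-253604 - 1743505}{\left(- \frac{1}{4}\right) \frac{1}{1094}}} = \sqrt{-126 - \frac{1997109}{\left(- \frac{1}{4}\right) \frac{1}{1094}}} = \sqrt{-126 - \frac{1997109}{- \frac{1}{4376}}} = \sqrt{-126 - -8739348984} = \sqrt{-126 + 8739348984} = \sqrt{8739348858} = 3 \sqrt{971038762}$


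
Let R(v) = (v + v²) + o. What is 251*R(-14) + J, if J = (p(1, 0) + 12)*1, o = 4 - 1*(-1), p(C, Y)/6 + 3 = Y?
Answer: 46931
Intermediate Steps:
p(C, Y) = -18 + 6*Y
o = 5 (o = 4 + 1 = 5)
R(v) = 5 + v + v² (R(v) = (v + v²) + 5 = 5 + v + v²)
J = -6 (J = ((-18 + 6*0) + 12)*1 = ((-18 + 0) + 12)*1 = (-18 + 12)*1 = -6*1 = -6)
251*R(-14) + J = 251*(5 - 14 + (-14)²) - 6 = 251*(5 - 14 + 196) - 6 = 251*187 - 6 = 46937 - 6 = 46931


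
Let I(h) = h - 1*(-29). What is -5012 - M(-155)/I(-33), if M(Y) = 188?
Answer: -4965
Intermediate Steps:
I(h) = 29 + h (I(h) = h + 29 = 29 + h)
-5012 - M(-155)/I(-33) = -5012 - 188/(29 - 33) = -5012 - 188/(-4) = -5012 - 188*(-1)/4 = -5012 - 1*(-47) = -5012 + 47 = -4965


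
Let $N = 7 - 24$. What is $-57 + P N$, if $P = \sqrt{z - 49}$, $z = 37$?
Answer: $-57 - 34 i \sqrt{3} \approx -57.0 - 58.89 i$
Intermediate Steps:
$P = 2 i \sqrt{3}$ ($P = \sqrt{37 - 49} = \sqrt{-12} = 2 i \sqrt{3} \approx 3.4641 i$)
$N = -17$ ($N = 7 - 24 = -17$)
$-57 + P N = -57 + 2 i \sqrt{3} \left(-17\right) = -57 - 34 i \sqrt{3}$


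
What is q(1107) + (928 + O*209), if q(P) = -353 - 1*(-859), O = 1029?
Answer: 216495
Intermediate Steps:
q(P) = 506 (q(P) = -353 + 859 = 506)
q(1107) + (928 + O*209) = 506 + (928 + 1029*209) = 506 + (928 + 215061) = 506 + 215989 = 216495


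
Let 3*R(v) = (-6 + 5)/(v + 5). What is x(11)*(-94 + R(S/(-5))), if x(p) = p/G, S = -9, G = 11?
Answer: -9593/102 ≈ -94.049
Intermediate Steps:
x(p) = p/11
R(v) = -1/(3*(5 + v)) (R(v) = ((-6 + 5)/(v + 5))/3 = (-1/(5 + v))/3 = -1/(3*(5 + v)))
x(11)*(-94 + R(S/(-5))) = ((1/11)*11)*(-94 - 1/(15 + 3*(-9/(-5)))) = 1*(-94 - 1/(15 + 3*(-9*(-1/5)))) = 1*(-94 - 1/(15 + 3*(9/5))) = 1*(-94 - 1/(15 + 27/5)) = 1*(-94 - 1/102/5) = 1*(-94 - 1*5/102) = 1*(-94 - 5/102) = 1*(-9593/102) = -9593/102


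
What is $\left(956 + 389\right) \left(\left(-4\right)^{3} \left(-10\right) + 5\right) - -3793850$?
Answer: $4661375$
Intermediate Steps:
$\left(956 + 389\right) \left(\left(-4\right)^{3} \left(-10\right) + 5\right) - -3793850 = 1345 \left(\left(-64\right) \left(-10\right) + 5\right) + 3793850 = 1345 \left(640 + 5\right) + 3793850 = 1345 \cdot 645 + 3793850 = 867525 + 3793850 = 4661375$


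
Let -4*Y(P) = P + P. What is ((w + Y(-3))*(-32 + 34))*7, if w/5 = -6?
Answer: -399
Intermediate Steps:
w = -30 (w = 5*(-6) = -30)
Y(P) = -P/2 (Y(P) = -(P + P)/4 = -P/2)
((w + Y(-3))*(-32 + 34))*7 = ((-30 - ½*(-3))*(-32 + 34))*7 = ((-30 + 3/2)*2)*7 = -57/2*2*7 = -57*7 = -399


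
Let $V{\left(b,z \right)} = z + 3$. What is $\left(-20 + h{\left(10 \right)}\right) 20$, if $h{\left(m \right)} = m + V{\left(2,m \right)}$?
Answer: $60$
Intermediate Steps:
$V{\left(b,z \right)} = 3 + z$
$h{\left(m \right)} = 3 + 2 m$ ($h{\left(m \right)} = m + \left(3 + m\right) = 3 + 2 m$)
$\left(-20 + h{\left(10 \right)}\right) 20 = \left(-20 + \left(3 + 2 \cdot 10\right)\right) 20 = \left(-20 + \left(3 + 20\right)\right) 20 = \left(-20 + 23\right) 20 = 3 \cdot 20 = 60$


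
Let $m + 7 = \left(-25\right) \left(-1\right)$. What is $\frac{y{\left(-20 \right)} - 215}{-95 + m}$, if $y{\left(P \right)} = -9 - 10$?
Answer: $\frac{234}{77} \approx 3.039$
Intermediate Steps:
$y{\left(P \right)} = -19$ ($y{\left(P \right)} = -9 - 10 = -19$)
$m = 18$ ($m = -7 - -25 = -7 + 25 = 18$)
$\frac{y{\left(-20 \right)} - 215}{-95 + m} = \frac{-19 - 215}{-95 + 18} = - \frac{234}{-77} = \left(-234\right) \left(- \frac{1}{77}\right) = \frac{234}{77}$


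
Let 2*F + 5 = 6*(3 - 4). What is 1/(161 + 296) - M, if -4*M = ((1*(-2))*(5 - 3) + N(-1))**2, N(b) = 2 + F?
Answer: 102841/7312 ≈ 14.065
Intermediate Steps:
F = -11/2 (F = -5/2 + (6*(3 - 4))/2 = -5/2 + (6*(-1))/2 = -5/2 + (1/2)*(-6) = -5/2 - 3 = -11/2 ≈ -5.5000)
N(b) = -7/2 (N(b) = 2 - 11/2 = -7/2)
M = -225/16 (M = -((1*(-2))*(5 - 3) - 7/2)**2/4 = -(-2*2 - 7/2)**2/4 = -(-4 - 7/2)**2/4 = -(-15/2)**2/4 = -1/4*225/4 = -225/16 ≈ -14.063)
1/(161 + 296) - M = 1/(161 + 296) - 1*(-225/16) = 1/457 + 225/16 = 102841/7312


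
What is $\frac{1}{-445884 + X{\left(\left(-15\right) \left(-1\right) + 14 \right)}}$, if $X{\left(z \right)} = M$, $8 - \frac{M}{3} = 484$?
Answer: $- \frac{1}{447312} \approx -2.2356 \cdot 10^{-6}$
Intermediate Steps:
$M = -1428$ ($M = 24 - 1452 = -1428$)
$X{\left(z \right)} = -1428$
$\frac{1}{-445884 + X{\left(\left(-15\right) \left(-1\right) + 14 \right)}} = \frac{1}{-445884 - 1428} = \frac{1}{-447312} = - \frac{1}{447312}$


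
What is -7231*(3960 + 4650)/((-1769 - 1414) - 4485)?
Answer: 10376485/1278 ≈ 8119.3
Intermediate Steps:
-7231*(3960 + 4650)/((-1769 - 1414) - 4485) = -7231*8610/(-3183 - 4485) = -7231/((-7668*1/8610)) = -7231/(-1278/1435) = -7231*(-1435/1278) = 10376485/1278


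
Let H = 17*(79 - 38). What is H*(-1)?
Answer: -697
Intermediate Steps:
H = 697 (H = 17*41 = 697)
H*(-1) = 697*(-1) = -697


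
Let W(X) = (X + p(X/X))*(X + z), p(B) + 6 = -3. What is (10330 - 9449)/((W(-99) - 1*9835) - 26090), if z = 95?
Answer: -881/35493 ≈ -0.024822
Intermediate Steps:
p(B) = -9 (p(B) = -6 - 3 = -9)
W(X) = (-9 + X)*(95 + X) (W(X) = (X - 9)*(X + 95) = (-9 + X)*(95 + X))
(10330 - 9449)/((W(-99) - 1*9835) - 26090) = (10330 - 9449)/(((-855 + (-99)**2 + 86*(-99)) - 1*9835) - 26090) = 881/(((-855 + 9801 - 8514) - 9835) - 26090) = 881/((432 - 9835) - 26090) = 881/(-9403 - 26090) = 881/(-35493) = 881*(-1/35493) = -881/35493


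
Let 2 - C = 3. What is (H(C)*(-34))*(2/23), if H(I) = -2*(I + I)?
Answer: -272/23 ≈ -11.826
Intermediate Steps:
C = -1 (C = 2 - 1*3 = 2 - 3 = -1)
H(I) = -4*I
(H(C)*(-34))*(2/23) = (-4*(-1)*(-34))*(2/23) = (4*(-34))*(2*(1/23)) = -136*2/23 = -272/23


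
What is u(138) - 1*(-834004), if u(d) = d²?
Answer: 853048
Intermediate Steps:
u(138) - 1*(-834004) = 138² - 1*(-834004) = 19044 + 834004 = 853048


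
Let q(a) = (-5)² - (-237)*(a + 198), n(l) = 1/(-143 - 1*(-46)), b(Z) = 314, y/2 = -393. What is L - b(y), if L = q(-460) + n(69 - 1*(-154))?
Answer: -6051152/97 ≈ -62383.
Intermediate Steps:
y = -786 (y = 2*(-393) = -786)
n(l) = -1/97 (n(l) = 1/(-143 + 46) = 1/(-97) = -1/97)
q(a) = 46951 + 237*a (q(a) = 25 - (-237)*(198 + a) = 25 - (-46926 - 237*a) = 25 + (46926 + 237*a) = 46951 + 237*a)
L = -6020694/97 (L = (46951 + 237*(-460)) - 1/97 = (46951 - 109020) - 1/97 = -62069 - 1/97 = -6020694/97 ≈ -62069.)
L - b(y) = -6020694/97 - 1*314 = -6020694/97 - 314 = -6051152/97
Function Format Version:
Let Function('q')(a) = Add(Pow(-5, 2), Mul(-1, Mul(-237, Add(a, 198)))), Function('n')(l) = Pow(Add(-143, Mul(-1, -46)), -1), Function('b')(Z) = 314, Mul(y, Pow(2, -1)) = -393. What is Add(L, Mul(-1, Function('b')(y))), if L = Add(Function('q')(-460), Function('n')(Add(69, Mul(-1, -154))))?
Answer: Rational(-6051152, 97) ≈ -62383.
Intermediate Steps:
y = -786 (y = Mul(2, -393) = -786)
Function('n')(l) = Rational(-1, 97) (Function('n')(l) = Pow(Add(-143, 46), -1) = Pow(-97, -1) = Rational(-1, 97))
Function('q')(a) = Add(46951, Mul(237, a)) (Function('q')(a) = Add(25, Mul(-1, Mul(-237, Add(198, a)))) = Add(25, Mul(-1, Add(-46926, Mul(-237, a)))) = Add(25, Add(46926, Mul(237, a))) = Add(46951, Mul(237, a)))
L = Rational(-6020694, 97) (L = Add(Add(46951, Mul(237, -460)), Rational(-1, 97)) = Add(Add(46951, -109020), Rational(-1, 97)) = Add(-62069, Rational(-1, 97)) = Rational(-6020694, 97) ≈ -62069.)
Add(L, Mul(-1, Function('b')(y))) = Add(Rational(-6020694, 97), Mul(-1, 314)) = Add(Rational(-6020694, 97), -314) = Rational(-6051152, 97)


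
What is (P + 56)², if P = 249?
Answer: 93025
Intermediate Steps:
(P + 56)² = (249 + 56)² = 305² = 93025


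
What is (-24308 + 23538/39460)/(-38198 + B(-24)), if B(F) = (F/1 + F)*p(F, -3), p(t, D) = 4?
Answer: 479585071/757434700 ≈ 0.63317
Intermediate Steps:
B(F) = 8*F (B(F) = (F/1 + F)*4 = (F*1 + F)*4 = (F + F)*4 = (2*F)*4 = 8*F)
(-24308 + 23538/39460)/(-38198 + B(-24)) = (-24308 + 23538/39460)/(-38198 + 8*(-24)) = (-24308 + 23538*(1/39460))/(-38198 - 192) = (-24308 + 11769/19730)/(-38390) = -479585071/19730*(-1/38390) = 479585071/757434700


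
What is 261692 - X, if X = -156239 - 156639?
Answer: 574570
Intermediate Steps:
X = -312878
261692 - X = 261692 - 1*(-312878) = 261692 + 312878 = 574570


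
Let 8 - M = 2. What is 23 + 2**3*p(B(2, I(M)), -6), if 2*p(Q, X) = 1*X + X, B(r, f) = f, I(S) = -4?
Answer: -25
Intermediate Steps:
M = 6 (M = 8 - 1*2 = 8 - 2 = 6)
p(Q, X) = X (p(Q, X) = (1*X + X)/2 = (X + X)/2 = (2*X)/2 = X)
23 + 2**3*p(B(2, I(M)), -6) = 23 + 2**3*(-6) = 23 + 8*(-6) = 23 - 48 = -25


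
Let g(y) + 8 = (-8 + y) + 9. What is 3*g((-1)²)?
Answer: -18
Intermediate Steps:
g(y) = -7 + y (g(y) = -8 + ((-8 + y) + 9) = -8 + (1 + y) = -7 + y)
3*g((-1)²) = 3*(-7 + (-1)²) = 3*(-7 + 1) = 3*(-6) = -18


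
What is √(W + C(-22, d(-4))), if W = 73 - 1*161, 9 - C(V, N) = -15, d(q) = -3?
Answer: 8*I ≈ 8.0*I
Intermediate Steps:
C(V, N) = 24 (C(V, N) = 9 - 1*(-15) = 9 + 15 = 24)
W = -88 (W = 73 - 161 = -88)
√(W + C(-22, d(-4))) = √(-88 + 24) = √(-64) = 8*I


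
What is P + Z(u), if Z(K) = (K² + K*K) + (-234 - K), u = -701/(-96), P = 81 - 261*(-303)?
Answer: 364167193/4608 ≈ 79029.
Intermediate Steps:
P = 79164 (P = 81 + 79083 = 79164)
u = 701/96 (u = -701*(-1/96) = 701/96 ≈ 7.3021)
Z(K) = -234 - K + 2*K² (Z(K) = (K² + K²) + (-234 - K) = 2*K² + (-234 - K) = -234 - K + 2*K²)
P + Z(u) = 79164 + (-234 - 1*701/96 + 2*(701/96)²) = 79164 + (-234 - 701/96 + 2*(491401/9216)) = 79164 + (-234 - 701/96 + 491401/4608) = 79164 - 620519/4608 = 364167193/4608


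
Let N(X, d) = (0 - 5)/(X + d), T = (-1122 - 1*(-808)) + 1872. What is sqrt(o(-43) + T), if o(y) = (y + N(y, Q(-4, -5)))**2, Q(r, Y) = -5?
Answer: sqrt(7829113)/48 ≈ 58.293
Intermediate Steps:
T = 1558 (T = (-1122 + 808) + 1872 = -314 + 1872 = 1558)
N(X, d) = -5/(X + d)
o(y) = (y - 5/(-5 + y))**2 (o(y) = (y - 5/(y - 5))**2 = (y - 5/(-5 + y))**2)
sqrt(o(-43) + T) = sqrt((-43 - 5/(-5 - 43))**2 + 1558) = sqrt((-43 - 5/(-48))**2 + 1558) = sqrt((-43 - 5*(-1/48))**2 + 1558) = sqrt((-43 + 5/48)**2 + 1558) = sqrt((-2059/48)**2 + 1558) = sqrt(4239481/2304 + 1558) = sqrt(7829113/2304) = sqrt(7829113)/48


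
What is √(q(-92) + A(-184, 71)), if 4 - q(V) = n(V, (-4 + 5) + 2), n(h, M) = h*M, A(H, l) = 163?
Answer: √443 ≈ 21.048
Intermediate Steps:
n(h, M) = M*h
q(V) = 4 - 3*V (q(V) = 4 - ((-4 + 5) + 2)*V = 4 - (1 + 2)*V = 4 - 3*V)
√(q(-92) + A(-184, 71)) = √((4 - 3*(-92)) + 163) = √((4 + 276) + 163) = √(280 + 163) = √443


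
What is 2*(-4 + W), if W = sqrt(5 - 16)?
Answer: -8 + 2*I*sqrt(11) ≈ -8.0 + 6.6332*I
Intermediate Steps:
W = I*sqrt(11) (W = sqrt(-11) = I*sqrt(11) ≈ 3.3166*I)
2*(-4 + W) = 2*(-4 + I*sqrt(11)) = -8 + 2*I*sqrt(11)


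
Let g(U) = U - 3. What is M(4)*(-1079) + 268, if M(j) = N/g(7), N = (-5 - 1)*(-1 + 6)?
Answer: 16721/2 ≈ 8360.5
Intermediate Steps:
g(U) = -3 + U
N = -30 (N = -6*5 = -30)
M(j) = -15/2 (M(j) = -30/(-3 + 7) = -30/4 = -30*¼ = -15/2)
M(4)*(-1079) + 268 = -15/2*(-1079) + 268 = 16185/2 + 268 = 16721/2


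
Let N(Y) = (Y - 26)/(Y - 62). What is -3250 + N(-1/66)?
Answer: -13300533/4093 ≈ -3249.6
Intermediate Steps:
N(Y) = (-26 + Y)/(-62 + Y)
-3250 + N(-1/66) = -3250 + (-26 - 1/66)/(-62 - 1/66) = -3250 - 1717/66/(-4093/66) = -3250 - 66/4093*(-1717/66) = -3250 + 1717/4093 = -13300533/4093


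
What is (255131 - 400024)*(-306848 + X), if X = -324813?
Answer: 91523257273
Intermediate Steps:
(255131 - 400024)*(-306848 + X) = (255131 - 400024)*(-306848 - 324813) = -144893*(-631661) = 91523257273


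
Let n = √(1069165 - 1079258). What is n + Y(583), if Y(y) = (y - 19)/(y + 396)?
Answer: 564/979 + I*√10093 ≈ 0.5761 + 100.46*I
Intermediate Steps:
n = I*√10093 (n = √(-10093) = I*√10093 ≈ 100.46*I)
Y(y) = (-19 + y)/(396 + y)
n + Y(583) = I*√10093 + (-19 + 583)/(396 + 583) = I*√10093 + 564/979 = 564/979 + I*√10093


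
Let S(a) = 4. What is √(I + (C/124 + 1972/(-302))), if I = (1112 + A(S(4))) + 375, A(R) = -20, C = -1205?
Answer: √127154164409/9362 ≈ 38.089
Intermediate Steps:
I = 1467 (I = (1112 - 20) + 375 = 1092 + 375 = 1467)
√(I + (C/124 + 1972/(-302))) = √(1467 + (-1205/124 + 1972/(-302))) = √(1467 + (-1205*1/124 + 1972*(-1/302))) = √(1467 + (-1205/124 - 986/151)) = √(1467 - 304219/18724) = √(27163889/18724) = √127154164409/9362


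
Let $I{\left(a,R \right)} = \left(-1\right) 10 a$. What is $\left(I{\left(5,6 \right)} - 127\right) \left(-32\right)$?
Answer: $5664$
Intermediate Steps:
$I{\left(a,R \right)} = - 10 a$
$\left(I{\left(5,6 \right)} - 127\right) \left(-32\right) = \left(\left(-10\right) 5 - 127\right) \left(-32\right) = \left(-50 - 127\right) \left(-32\right) = \left(-177\right) \left(-32\right) = 5664$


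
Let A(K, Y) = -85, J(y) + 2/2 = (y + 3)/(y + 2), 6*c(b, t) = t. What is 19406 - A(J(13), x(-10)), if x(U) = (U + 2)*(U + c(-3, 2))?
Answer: 19491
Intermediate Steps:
c(b, t) = t/6
J(y) = -1 + (3 + y)/(2 + y) (J(y) = -1 + (y + 3)/(y + 2) = -1 + (3 + y)/(2 + y))
x(U) = (2 + U)*(⅓ + U) (x(U) = (U + 2)*(U + (⅙)*2) = (2 + U)*(U + ⅓) = (2 + U)*(⅓ + U))
19406 - A(J(13), x(-10)) = 19406 - 1*(-85) = 19406 + 85 = 19491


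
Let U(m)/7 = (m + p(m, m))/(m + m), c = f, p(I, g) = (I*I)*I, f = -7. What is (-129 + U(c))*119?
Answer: 5474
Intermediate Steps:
p(I, g) = I³ (p(I, g) = I²*I = I³)
c = -7
U(m) = 7*(m + m³)/(2*m) (U(m) = 7*((m + m³)/(m + m)) = 7*((m + m³)/((2*m))) = 7*((m + m³)*(1/(2*m))) = 7*((m + m³)/(2*m)) = 7*(m + m³)/(2*m))
(-129 + U(c))*119 = (-129 + (7/2 + (7/2)*(-7)²))*119 = (-129 + (7/2 + (7/2)*49))*119 = (-129 + (7/2 + 343/2))*119 = (-129 + 175)*119 = 46*119 = 5474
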